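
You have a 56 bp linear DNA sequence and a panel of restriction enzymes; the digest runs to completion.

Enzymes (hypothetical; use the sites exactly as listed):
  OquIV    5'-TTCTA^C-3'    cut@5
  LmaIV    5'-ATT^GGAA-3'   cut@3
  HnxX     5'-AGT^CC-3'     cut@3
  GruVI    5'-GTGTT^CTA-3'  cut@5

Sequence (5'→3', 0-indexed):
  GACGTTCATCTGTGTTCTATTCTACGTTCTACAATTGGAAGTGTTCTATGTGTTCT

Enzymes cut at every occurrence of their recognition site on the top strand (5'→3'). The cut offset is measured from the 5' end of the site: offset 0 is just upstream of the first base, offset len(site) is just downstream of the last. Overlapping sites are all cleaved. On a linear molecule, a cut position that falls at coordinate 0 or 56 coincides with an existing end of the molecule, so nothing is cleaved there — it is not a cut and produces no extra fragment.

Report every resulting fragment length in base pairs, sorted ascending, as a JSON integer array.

[5,7,8,9,11,16]

Per-enzyme occurrences:
  OquIV (TTCTAC, off=5): starts [19, 26] → cuts [24, 31]
  LmaIV (ATTGGAA, off=3): starts [33] → cuts [36]
  HnxX (AGTCC, off=3): no sites
  GruVI (GTGTTCTA, off=5): starts [11, 40] → cuts [16, 45]

Pooled cuts: [16, 24, 31, 36, 45]

Fragments:
  [0,16): 16 bp
  [16,24): 8 bp
  [24,31): 7 bp
  [31,36): 5 bp
  [36,45): 9 bp
  [45,56): 11 bp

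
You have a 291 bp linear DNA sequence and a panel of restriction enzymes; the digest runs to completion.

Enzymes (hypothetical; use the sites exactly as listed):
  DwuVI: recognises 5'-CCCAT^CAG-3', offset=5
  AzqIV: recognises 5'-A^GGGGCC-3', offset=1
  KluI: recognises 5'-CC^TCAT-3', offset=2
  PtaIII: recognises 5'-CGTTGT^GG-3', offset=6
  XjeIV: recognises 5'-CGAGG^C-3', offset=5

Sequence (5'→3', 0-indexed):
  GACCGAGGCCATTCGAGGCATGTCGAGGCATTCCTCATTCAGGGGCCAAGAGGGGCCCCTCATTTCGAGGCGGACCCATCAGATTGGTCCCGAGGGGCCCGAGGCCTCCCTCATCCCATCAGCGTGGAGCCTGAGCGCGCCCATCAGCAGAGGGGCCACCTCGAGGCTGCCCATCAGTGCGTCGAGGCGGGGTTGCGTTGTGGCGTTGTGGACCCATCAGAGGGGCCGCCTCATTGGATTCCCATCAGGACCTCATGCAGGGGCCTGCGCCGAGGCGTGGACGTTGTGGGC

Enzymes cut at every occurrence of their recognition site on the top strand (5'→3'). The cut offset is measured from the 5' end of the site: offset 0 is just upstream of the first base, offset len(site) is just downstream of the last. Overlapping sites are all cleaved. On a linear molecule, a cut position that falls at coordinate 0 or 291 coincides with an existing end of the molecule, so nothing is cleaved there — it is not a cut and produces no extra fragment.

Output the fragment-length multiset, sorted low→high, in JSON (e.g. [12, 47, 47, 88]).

Scan for sites:
  DwuVI CCCATCAG/5: at [74, 114, 139, 169, 212, 240] ⇒ [79, 119, 144, 174, 217, 245]
  AzqIV AGGGGCC/1: at [40, 50, 92, 150, 220, 258] ⇒ [41, 51, 93, 151, 221, 259]
  KluI CCTCAT/2: at [32, 57, 108, 228, 250] ⇒ [34, 59, 110, 230, 252]
  PtaIII CGTTGTGG/6: at [195, 203, 281] ⇒ [201, 209, 287]
  XjeIV CGAGGC/5: at [3, 13, 23, 65, 99, 161, 182, 270] ⇒ [8, 18, 28, 70, 104, 166, 187, 275]

All cut coordinates (distinct, sorted): [8, 18, 28, 34, 41, 51, 59, 70, 79, 93, 104, 110, 119, 144, 151, 166, 174, 187, 201, 209, 217, 221, 230, 245, 252, 259, 275, 287]

Fragments:
  [0,8): 8 bp
  [8,18): 10 bp
  [18,28): 10 bp
  [28,34): 6 bp
  [34,41): 7 bp
  [41,51): 10 bp
  [51,59): 8 bp
  [59,70): 11 bp
  [70,79): 9 bp
  [79,93): 14 bp
  [93,104): 11 bp
  [104,110): 6 bp
  [110,119): 9 bp
  [119,144): 25 bp
  [144,151): 7 bp
  [151,166): 15 bp
  [166,174): 8 bp
  [174,187): 13 bp
  [187,201): 14 bp
  [201,209): 8 bp
  [209,217): 8 bp
  [217,221): 4 bp
  [221,230): 9 bp
  [230,245): 15 bp
  [245,252): 7 bp
  [252,259): 7 bp
  [259,275): 16 bp
  [275,287): 12 bp
  [287,291): 4 bp

[4,4,6,6,7,7,7,7,8,8,8,8,8,9,9,9,10,10,10,11,11,12,13,14,14,15,15,16,25]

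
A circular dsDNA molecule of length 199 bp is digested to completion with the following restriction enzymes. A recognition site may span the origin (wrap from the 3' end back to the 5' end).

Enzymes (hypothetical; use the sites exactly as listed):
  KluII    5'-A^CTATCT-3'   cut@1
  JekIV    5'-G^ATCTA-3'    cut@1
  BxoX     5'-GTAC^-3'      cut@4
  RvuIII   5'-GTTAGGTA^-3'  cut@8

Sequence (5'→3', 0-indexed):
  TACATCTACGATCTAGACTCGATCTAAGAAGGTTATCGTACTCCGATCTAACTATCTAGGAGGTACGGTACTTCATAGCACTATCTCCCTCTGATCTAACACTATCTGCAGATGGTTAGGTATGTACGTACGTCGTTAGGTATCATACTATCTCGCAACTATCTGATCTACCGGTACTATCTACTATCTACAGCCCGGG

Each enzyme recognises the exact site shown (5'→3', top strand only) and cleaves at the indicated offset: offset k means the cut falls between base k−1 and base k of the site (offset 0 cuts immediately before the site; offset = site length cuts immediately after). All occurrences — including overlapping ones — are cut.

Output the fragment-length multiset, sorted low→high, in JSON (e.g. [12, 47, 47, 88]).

Scan for sites:
  KluII (ACTATCT, off=1): starts [50, 79, 100, 146, 157, 175, 182] → cuts [51, 80, 101, 147, 158, 176, 183]
  JekIV (GATCTA, off=1): starts [9, 20, 44, 92, 164] → cuts [10, 21, 45, 93, 165]
  BxoX (GTAC, off=4): starts [37, 62, 67, 123, 127, 173, 198] → cuts [3, 41, 66, 71, 127, 131, 177]
  RvuIII (GTTAGGTA, off=8): starts [114, 134] → cuts [122, 142]

All cut coordinates (distinct, sorted): [3, 10, 21, 41, 45, 51, 66, 71, 80, 93, 101, 122, 127, 131, 142, 147, 158, 165, 176, 177, 183]

Fragments:
  3→10: 7 bp
  10→21: 11 bp
  21→41: 20 bp
  41→45: 4 bp
  45→51: 6 bp
  51→66: 15 bp
  66→71: 5 bp
  71→80: 9 bp
  80→93: 13 bp
  93→101: 8 bp
  101→122: 21 bp
  122→127: 5 bp
  127→131: 4 bp
  131→142: 11 bp
  142→147: 5 bp
  147→158: 11 bp
  158→165: 7 bp
  165→176: 11 bp
  176→177: 1 bp
  177→183: 6 bp
  183→3 (wrap): 199-183+3 = 19 bp

[1,4,4,5,5,5,6,6,7,7,8,9,11,11,11,11,13,15,19,20,21]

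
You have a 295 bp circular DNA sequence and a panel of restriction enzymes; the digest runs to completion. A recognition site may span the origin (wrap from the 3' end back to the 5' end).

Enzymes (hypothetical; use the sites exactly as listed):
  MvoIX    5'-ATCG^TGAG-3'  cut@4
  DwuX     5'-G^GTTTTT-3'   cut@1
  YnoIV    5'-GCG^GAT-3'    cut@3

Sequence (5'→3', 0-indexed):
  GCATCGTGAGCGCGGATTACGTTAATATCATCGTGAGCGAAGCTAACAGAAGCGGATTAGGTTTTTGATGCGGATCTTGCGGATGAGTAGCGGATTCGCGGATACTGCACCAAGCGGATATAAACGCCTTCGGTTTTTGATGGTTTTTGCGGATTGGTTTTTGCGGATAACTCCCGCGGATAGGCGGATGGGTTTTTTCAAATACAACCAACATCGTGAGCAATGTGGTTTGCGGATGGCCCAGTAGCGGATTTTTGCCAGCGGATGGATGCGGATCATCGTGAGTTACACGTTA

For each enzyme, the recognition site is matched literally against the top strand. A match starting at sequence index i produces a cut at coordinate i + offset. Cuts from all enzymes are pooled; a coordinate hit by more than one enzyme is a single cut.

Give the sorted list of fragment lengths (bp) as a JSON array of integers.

[5,5,6,8,8,8,8,9,9,9,10,10,11,12,13,14,15,16,16,18,19,20,21,25]

Scan for sites:
  MvoIX ATCGTGAG/4: at [2, 29, 212, 277] ⇒ [6, 33, 216, 281]
  DwuX GGTTTTT/1: at [59, 131, 141, 155, 190] ⇒ [60, 132, 142, 156, 191]
  YnoIV GCGGAT/3: at [11, 51, 69, 78, 89, 97, 113, 148, 162, 175, 183, 231, 246, 260, 270] ⇒ [14, 54, 72, 81, 92, 100, 116, 151, 165, 178, 186, 234, 249, 263, 273]

All cut coordinates (distinct, sorted): [6, 14, 33, 54, 60, 72, 81, 92, 100, 116, 132, 142, 151, 156, 165, 178, 186, 191, 216, 234, 249, 263, 273, 281]

Fragment lengths:
  6→14: 8 bp
  14→33: 19 bp
  33→54: 21 bp
  54→60: 6 bp
  60→72: 12 bp
  72→81: 9 bp
  81→92: 11 bp
  92→100: 8 bp
  100→116: 16 bp
  116→132: 16 bp
  132→142: 10 bp
  142→151: 9 bp
  151→156: 5 bp
  156→165: 9 bp
  165→178: 13 bp
  178→186: 8 bp
  186→191: 5 bp
  191→216: 25 bp
  216→234: 18 bp
  234→249: 15 bp
  249→263: 14 bp
  263→273: 10 bp
  273→281: 8 bp
  281→6 (wrap): 295-281+6 = 20 bp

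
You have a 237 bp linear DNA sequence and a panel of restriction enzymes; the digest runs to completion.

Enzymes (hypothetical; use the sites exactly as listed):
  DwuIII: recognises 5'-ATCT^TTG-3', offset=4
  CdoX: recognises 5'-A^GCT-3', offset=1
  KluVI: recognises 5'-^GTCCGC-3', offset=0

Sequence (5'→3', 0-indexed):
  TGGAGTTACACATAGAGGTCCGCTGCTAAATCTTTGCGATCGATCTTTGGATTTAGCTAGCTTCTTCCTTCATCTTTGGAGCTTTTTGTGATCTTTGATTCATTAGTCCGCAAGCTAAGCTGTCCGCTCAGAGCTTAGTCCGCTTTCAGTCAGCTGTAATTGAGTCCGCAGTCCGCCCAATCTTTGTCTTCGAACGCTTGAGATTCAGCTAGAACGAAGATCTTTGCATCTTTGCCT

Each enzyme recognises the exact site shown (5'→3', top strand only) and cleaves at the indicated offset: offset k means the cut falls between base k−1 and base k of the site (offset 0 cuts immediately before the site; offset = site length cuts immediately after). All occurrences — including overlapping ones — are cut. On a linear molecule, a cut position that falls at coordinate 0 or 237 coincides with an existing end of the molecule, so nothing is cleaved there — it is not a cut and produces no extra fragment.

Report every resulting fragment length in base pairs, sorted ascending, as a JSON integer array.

Site scan:
  DwuIII ATCTTTG/4: at [29, 42, 71, 90, 179, 219, 227] ⇒ [33, 46, 75, 94, 183, 223, 231]
  CdoX AGCT/1: at [54, 58, 79, 112, 117, 131, 151, 206] ⇒ [55, 59, 80, 113, 118, 132, 152, 207]
  KluVI GTCCGC/0: at [17, 105, 121, 137, 163, 170] ⇒ [17, 105, 121, 137, 163, 170]

All cut coordinates (distinct, sorted): [17, 33, 46, 55, 59, 75, 80, 94, 105, 113, 118, 121, 132, 137, 152, 163, 170, 183, 207, 223, 231]

Fragments:
  [0,17): 17 bp
  [17,33): 16 bp
  [33,46): 13 bp
  [46,55): 9 bp
  [55,59): 4 bp
  [59,75): 16 bp
  [75,80): 5 bp
  [80,94): 14 bp
  [94,105): 11 bp
  [105,113): 8 bp
  [113,118): 5 bp
  [118,121): 3 bp
  [121,132): 11 bp
  [132,137): 5 bp
  [137,152): 15 bp
  [152,163): 11 bp
  [163,170): 7 bp
  [170,183): 13 bp
  [183,207): 24 bp
  [207,223): 16 bp
  [223,231): 8 bp
  [231,237): 6 bp

[3,4,5,5,5,6,7,8,8,9,11,11,11,13,13,14,15,16,16,16,17,24]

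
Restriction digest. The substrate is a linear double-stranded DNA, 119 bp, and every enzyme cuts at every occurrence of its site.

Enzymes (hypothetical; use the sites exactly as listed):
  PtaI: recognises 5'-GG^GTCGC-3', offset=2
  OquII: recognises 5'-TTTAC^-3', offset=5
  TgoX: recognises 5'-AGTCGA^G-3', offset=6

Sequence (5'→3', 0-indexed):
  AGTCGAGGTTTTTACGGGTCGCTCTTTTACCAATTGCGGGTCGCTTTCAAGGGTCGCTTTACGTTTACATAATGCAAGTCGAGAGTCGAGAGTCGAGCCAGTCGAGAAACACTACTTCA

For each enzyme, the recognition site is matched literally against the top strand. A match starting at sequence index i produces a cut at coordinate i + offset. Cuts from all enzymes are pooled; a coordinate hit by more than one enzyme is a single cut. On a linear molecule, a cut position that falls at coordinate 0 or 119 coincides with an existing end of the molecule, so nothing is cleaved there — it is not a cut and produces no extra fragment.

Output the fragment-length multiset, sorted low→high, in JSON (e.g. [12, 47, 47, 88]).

Per-enzyme occurrences:
  PtaI GGGTCGC/2: at [15, 37, 50] ⇒ [17, 39, 52]
  OquII TTTAC/5: at [10, 25, 57, 63] ⇒ [15, 30, 62, 68]
  TgoX AGTCGAG/6: at [0, 76, 83, 90, 99] ⇒ [6, 82, 89, 96, 105]

All cut coordinates (distinct, sorted): [6, 15, 17, 30, 39, 52, 62, 68, 82, 89, 96, 105]

Fragments:
  [0,6): 6 bp
  [6,15): 9 bp
  [15,17): 2 bp
  [17,30): 13 bp
  [30,39): 9 bp
  [39,52): 13 bp
  [52,62): 10 bp
  [62,68): 6 bp
  [68,82): 14 bp
  [82,89): 7 bp
  [89,96): 7 bp
  [96,105): 9 bp
  [105,119): 14 bp

[2,6,6,7,7,9,9,9,10,13,13,14,14]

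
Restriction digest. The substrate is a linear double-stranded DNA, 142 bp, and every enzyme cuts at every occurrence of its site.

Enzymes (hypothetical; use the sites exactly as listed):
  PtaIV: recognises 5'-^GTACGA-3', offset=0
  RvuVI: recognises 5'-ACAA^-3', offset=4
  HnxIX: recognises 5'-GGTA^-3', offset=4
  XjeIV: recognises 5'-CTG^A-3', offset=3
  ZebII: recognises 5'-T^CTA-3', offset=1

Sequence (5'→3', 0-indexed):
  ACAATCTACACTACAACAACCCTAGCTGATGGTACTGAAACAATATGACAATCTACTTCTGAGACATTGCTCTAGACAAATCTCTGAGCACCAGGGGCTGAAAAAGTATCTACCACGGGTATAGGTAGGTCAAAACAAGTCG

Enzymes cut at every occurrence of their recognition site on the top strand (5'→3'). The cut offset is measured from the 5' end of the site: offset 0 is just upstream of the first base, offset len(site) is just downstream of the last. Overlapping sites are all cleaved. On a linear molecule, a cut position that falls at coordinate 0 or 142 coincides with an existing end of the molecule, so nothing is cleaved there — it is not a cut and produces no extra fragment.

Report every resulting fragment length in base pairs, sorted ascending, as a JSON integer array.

[1,1,3,3,4,4,6,6,6,7,8,8,9,9,9,10,11,11,12,14]

Site scan:
  PtaIV (GTACGA, off=0): no sites
  RvuVI (ACAA, off=4): starts [0, 12, 15, 39, 47, 75, 134] → cuts [4, 16, 19, 43, 51, 79, 138]
  HnxIX (GGTA, off=4): starts [30, 117, 123] → cuts [34, 121, 127]
  XjeIV (CTGA, off=3): starts [25, 34, 58, 83, 97] → cuts [28, 37, 61, 86, 100]
  ZebII (TCTA, off=1): starts [4, 51, 70, 108] → cuts [5, 52, 71, 109]

All cut coordinates (distinct, sorted): [4, 5, 16, 19, 28, 34, 37, 43, 51, 52, 61, 71, 79, 86, 100, 109, 121, 127, 138]

Fragments:
  [0,4): 4 bp
  [4,5): 1 bp
  [5,16): 11 bp
  [16,19): 3 bp
  [19,28): 9 bp
  [28,34): 6 bp
  [34,37): 3 bp
  [37,43): 6 bp
  [43,51): 8 bp
  [51,52): 1 bp
  [52,61): 9 bp
  [61,71): 10 bp
  [71,79): 8 bp
  [79,86): 7 bp
  [86,100): 14 bp
  [100,109): 9 bp
  [109,121): 12 bp
  [121,127): 6 bp
  [127,138): 11 bp
  [138,142): 4 bp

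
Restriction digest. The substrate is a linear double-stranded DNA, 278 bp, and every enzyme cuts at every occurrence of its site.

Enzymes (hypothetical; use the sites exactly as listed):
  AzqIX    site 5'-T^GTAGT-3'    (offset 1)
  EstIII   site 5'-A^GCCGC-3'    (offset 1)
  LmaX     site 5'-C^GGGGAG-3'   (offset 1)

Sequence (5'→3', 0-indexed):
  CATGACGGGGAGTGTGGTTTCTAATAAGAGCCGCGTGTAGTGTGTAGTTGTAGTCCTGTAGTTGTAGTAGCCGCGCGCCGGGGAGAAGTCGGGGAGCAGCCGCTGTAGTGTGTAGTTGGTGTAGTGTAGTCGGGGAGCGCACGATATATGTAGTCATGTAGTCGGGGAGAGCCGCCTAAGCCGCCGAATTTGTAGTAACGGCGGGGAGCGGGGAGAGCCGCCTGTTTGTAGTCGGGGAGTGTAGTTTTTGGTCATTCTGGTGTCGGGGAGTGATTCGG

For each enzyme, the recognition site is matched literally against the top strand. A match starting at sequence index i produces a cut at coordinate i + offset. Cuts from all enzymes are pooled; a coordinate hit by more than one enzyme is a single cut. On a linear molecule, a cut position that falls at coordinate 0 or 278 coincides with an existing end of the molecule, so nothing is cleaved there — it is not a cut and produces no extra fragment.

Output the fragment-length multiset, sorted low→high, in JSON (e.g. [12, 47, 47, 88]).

[5,6,6,6,6,6,6,6,6,7,7,7,7,7,7,7,8,8,8,9,9,10,11,11,11,12,14,18,23,24]

Site scan:
  AzqIX (TGTAGT, off=1): starts [35, 42, 48, 56, 62, 103, 110, 119, 124, 148, 156, 190, 226, 239] → cuts [36, 43, 49, 57, 63, 104, 111, 120, 125, 149, 157, 191, 227, 240]
  EstIII (AGCCGC, off=1): starts [28, 68, 97, 169, 178, 215] → cuts [29, 69, 98, 170, 179, 216]
  LmaX (CGGGGAG, off=1): starts [5, 78, 89, 130, 162, 201, 208, 232, 263] → cuts [6, 79, 90, 131, 163, 202, 209, 233, 264]

All cut coordinates (distinct, sorted): [6, 29, 36, 43, 49, 57, 63, 69, 79, 90, 98, 104, 111, 120, 125, 131, 149, 157, 163, 170, 179, 191, 202, 209, 216, 227, 233, 240, 264]

Fragment lengths:
  [0,6): 6 bp
  [6,29): 23 bp
  [29,36): 7 bp
  [36,43): 7 bp
  [43,49): 6 bp
  [49,57): 8 bp
  [57,63): 6 bp
  [63,69): 6 bp
  [69,79): 10 bp
  [79,90): 11 bp
  [90,98): 8 bp
  [98,104): 6 bp
  [104,111): 7 bp
  [111,120): 9 bp
  [120,125): 5 bp
  [125,131): 6 bp
  [131,149): 18 bp
  [149,157): 8 bp
  [157,163): 6 bp
  [163,170): 7 bp
  [170,179): 9 bp
  [179,191): 12 bp
  [191,202): 11 bp
  [202,209): 7 bp
  [209,216): 7 bp
  [216,227): 11 bp
  [227,233): 6 bp
  [233,240): 7 bp
  [240,264): 24 bp
  [264,278): 14 bp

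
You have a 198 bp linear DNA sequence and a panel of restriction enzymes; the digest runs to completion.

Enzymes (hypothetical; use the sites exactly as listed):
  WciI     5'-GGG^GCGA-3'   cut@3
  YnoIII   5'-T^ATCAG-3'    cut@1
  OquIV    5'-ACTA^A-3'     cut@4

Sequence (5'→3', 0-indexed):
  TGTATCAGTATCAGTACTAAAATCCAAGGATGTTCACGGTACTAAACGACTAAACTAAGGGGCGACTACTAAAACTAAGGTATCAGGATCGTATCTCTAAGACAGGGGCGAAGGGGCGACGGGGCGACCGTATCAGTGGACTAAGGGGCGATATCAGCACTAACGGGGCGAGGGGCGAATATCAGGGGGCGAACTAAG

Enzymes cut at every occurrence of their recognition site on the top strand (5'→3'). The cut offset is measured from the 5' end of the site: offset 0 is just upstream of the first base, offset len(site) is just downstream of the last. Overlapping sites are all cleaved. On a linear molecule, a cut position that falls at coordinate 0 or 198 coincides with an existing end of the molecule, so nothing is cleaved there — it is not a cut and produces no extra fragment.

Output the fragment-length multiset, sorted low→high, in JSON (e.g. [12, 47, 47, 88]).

Per-enzyme occurrences:
  WciI GGGGCGA/3: at [58, 104, 112, 120, 144, 164, 171, 185] ⇒ [61, 107, 115, 123, 147, 167, 174, 188]
  YnoIII TATCAG/1: at [2, 8, 80, 130, 151, 179] ⇒ [3, 9, 81, 131, 152, 180]
  OquIV ACTAA/4: at [15, 40, 48, 53, 67, 73, 139, 158, 192] ⇒ [19, 44, 52, 57, 71, 77, 143, 162, 196]

All cut coordinates (distinct, sorted): [3, 9, 19, 44, 52, 57, 61, 71, 77, 81, 107, 115, 123, 131, 143, 147, 152, 162, 167, 174, 180, 188, 196]

Fragments:
  [0,3): 3 bp
  [3,9): 6 bp
  [9,19): 10 bp
  [19,44): 25 bp
  [44,52): 8 bp
  [52,57): 5 bp
  [57,61): 4 bp
  [61,71): 10 bp
  [71,77): 6 bp
  [77,81): 4 bp
  [81,107): 26 bp
  [107,115): 8 bp
  [115,123): 8 bp
  [123,131): 8 bp
  [131,143): 12 bp
  [143,147): 4 bp
  [147,152): 5 bp
  [152,162): 10 bp
  [162,167): 5 bp
  [167,174): 7 bp
  [174,180): 6 bp
  [180,188): 8 bp
  [188,196): 8 bp
  [196,198): 2 bp

[2,3,4,4,4,5,5,5,6,6,6,7,8,8,8,8,8,8,10,10,10,12,25,26]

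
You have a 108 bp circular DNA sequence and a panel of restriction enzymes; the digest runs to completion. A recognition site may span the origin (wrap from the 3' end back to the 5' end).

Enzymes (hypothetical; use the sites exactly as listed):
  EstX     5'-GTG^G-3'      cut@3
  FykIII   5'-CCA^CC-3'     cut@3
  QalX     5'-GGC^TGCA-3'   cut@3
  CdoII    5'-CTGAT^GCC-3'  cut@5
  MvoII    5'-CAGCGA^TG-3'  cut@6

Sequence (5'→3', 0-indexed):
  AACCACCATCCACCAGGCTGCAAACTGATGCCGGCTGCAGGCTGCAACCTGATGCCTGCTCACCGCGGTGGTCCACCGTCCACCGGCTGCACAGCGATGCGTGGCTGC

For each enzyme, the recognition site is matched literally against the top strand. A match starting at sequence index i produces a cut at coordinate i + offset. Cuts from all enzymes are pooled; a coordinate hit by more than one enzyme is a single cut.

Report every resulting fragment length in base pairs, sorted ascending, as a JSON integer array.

[2,5,5,6,6,6,7,7,7,8,10,11,11,17]

Scan for sites:
  EstX GTGG/3: at [67, 100] ⇒ [70, 103]
  FykIII CCACC/3: at [2, 9, 72, 79] ⇒ [5, 12, 75, 82]
  QalX GGCTGCA/3: at [15, 32, 39, 84, 102] ⇒ [18, 35, 42, 87, 105]
  CdoII CTGATGCC/5: at [24, 48] ⇒ [29, 53]
  MvoII CAGCGATG/6: at [91] ⇒ [97]

Pooled cuts: [5, 12, 18, 29, 35, 42, 53, 70, 75, 82, 87, 97, 103, 105]

Fragment lengths:
  5→12: 7 bp
  12→18: 6 bp
  18→29: 11 bp
  29→35: 6 bp
  35→42: 7 bp
  42→53: 11 bp
  53→70: 17 bp
  70→75: 5 bp
  75→82: 7 bp
  82→87: 5 bp
  87→97: 10 bp
  97→103: 6 bp
  103→105: 2 bp
  105→5 (wrap): 108-105+5 = 8 bp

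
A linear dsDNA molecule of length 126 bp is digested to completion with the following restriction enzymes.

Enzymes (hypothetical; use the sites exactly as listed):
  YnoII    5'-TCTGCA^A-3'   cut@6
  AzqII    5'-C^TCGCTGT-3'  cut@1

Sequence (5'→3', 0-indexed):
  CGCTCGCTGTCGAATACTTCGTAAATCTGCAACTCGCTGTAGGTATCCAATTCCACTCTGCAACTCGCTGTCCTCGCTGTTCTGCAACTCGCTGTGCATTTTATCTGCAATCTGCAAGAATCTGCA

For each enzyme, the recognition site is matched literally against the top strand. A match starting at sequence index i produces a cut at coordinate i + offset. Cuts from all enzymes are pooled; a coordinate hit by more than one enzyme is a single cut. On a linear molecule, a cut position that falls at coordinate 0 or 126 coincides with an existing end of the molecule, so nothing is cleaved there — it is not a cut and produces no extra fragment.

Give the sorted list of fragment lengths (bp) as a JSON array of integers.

Scan for sites:
  YnoII (TCTGCAA, off=6): starts [25, 56, 80, 103, 110] → cuts [31, 62, 86, 109, 116]
  AzqII (CTCGCTGT, off=1): starts [2, 32, 63, 72, 87] → cuts [3, 33, 64, 73, 88]

Pooled cuts: [3, 31, 33, 62, 64, 73, 86, 88, 109, 116]

Fragment lengths:
  [0,3): 3 bp
  [3,31): 28 bp
  [31,33): 2 bp
  [33,62): 29 bp
  [62,64): 2 bp
  [64,73): 9 bp
  [73,86): 13 bp
  [86,88): 2 bp
  [88,109): 21 bp
  [109,116): 7 bp
  [116,126): 10 bp

[2,2,2,3,7,9,10,13,21,28,29]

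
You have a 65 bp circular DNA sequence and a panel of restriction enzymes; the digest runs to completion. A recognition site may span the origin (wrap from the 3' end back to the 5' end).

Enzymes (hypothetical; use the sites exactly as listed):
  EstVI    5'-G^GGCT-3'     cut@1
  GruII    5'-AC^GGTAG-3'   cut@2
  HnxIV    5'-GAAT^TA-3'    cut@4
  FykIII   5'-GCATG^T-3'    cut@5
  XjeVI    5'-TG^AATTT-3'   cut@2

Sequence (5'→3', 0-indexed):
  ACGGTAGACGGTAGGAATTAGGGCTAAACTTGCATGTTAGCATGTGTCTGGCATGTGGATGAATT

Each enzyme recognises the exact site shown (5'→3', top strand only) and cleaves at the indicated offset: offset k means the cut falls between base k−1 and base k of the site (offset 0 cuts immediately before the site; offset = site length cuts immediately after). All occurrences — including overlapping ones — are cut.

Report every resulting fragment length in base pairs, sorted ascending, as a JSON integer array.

Per-enzyme occurrences:
  EstVI GGGCT/1: at [20] ⇒ [21]
  GruII ACGGTAG/2: at [0, 7] ⇒ [2, 9]
  HnxIV GAATTA/4: at [14, 60] ⇒ [18, 64]
  FykIII GCATGT/5: at [31, 39, 50] ⇒ [36, 44, 55]
  XjeVI (TGAATTT, off=2): no sites

Pooled cuts: [2, 9, 18, 21, 36, 44, 55, 64]

Fragment lengths:
  2→9: 7 bp
  9→18: 9 bp
  18→21: 3 bp
  21→36: 15 bp
  36→44: 8 bp
  44→55: 11 bp
  55→64: 9 bp
  64→2 (wrap): 65-64+2 = 3 bp

[3,3,7,8,9,9,11,15]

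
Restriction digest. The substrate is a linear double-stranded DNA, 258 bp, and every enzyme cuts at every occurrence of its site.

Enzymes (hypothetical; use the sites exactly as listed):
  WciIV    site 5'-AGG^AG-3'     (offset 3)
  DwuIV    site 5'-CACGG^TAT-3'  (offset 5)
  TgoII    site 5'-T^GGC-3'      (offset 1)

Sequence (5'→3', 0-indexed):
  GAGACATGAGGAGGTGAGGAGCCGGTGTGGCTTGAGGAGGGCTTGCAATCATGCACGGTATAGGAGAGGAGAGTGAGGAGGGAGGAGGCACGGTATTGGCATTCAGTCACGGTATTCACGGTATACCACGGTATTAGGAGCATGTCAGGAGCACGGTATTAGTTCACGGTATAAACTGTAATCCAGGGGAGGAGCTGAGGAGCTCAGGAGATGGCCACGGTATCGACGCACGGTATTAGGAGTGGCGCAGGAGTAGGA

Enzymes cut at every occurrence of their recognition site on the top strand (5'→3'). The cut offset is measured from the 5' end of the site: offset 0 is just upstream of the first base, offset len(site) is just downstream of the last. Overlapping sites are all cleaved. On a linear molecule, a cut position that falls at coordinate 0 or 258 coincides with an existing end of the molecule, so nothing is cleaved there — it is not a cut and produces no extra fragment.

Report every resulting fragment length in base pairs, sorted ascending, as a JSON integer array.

Site scan:
  WciIV (AGGAG, off=3): starts [8, 16, 34, 61, 66, 75, 82, 135, 146, 189, 197, 205, 237, 248] → cuts [11, 19, 37, 64, 69, 78, 85, 138, 149, 192, 200, 208, 240, 251]
  DwuIV (CACGGTAT, off=5): starts [53, 88, 107, 116, 126, 151, 164, 215, 228] → cuts [58, 93, 112, 121, 131, 156, 169, 220, 233]
  TgoII (TGGC, off=1): starts [27, 96, 211, 242] → cuts [28, 97, 212, 243]

Pooled cuts: [11, 19, 28, 37, 58, 64, 69, 78, 85, 93, 97, 112, 121, 131, 138, 149, 156, 169, 192, 200, 208, 212, 220, 233, 240, 243, 251]

Fragment lengths:
  [0,11): 11 bp
  [11,19): 8 bp
  [19,28): 9 bp
  [28,37): 9 bp
  [37,58): 21 bp
  [58,64): 6 bp
  [64,69): 5 bp
  [69,78): 9 bp
  [78,85): 7 bp
  [85,93): 8 bp
  [93,97): 4 bp
  [97,112): 15 bp
  [112,121): 9 bp
  [121,131): 10 bp
  [131,138): 7 bp
  [138,149): 11 bp
  [149,156): 7 bp
  [156,169): 13 bp
  [169,192): 23 bp
  [192,200): 8 bp
  [200,208): 8 bp
  [208,212): 4 bp
  [212,220): 8 bp
  [220,233): 13 bp
  [233,240): 7 bp
  [240,243): 3 bp
  [243,251): 8 bp
  [251,258): 7 bp

[3,4,4,5,6,7,7,7,7,7,8,8,8,8,8,8,9,9,9,9,10,11,11,13,13,15,21,23]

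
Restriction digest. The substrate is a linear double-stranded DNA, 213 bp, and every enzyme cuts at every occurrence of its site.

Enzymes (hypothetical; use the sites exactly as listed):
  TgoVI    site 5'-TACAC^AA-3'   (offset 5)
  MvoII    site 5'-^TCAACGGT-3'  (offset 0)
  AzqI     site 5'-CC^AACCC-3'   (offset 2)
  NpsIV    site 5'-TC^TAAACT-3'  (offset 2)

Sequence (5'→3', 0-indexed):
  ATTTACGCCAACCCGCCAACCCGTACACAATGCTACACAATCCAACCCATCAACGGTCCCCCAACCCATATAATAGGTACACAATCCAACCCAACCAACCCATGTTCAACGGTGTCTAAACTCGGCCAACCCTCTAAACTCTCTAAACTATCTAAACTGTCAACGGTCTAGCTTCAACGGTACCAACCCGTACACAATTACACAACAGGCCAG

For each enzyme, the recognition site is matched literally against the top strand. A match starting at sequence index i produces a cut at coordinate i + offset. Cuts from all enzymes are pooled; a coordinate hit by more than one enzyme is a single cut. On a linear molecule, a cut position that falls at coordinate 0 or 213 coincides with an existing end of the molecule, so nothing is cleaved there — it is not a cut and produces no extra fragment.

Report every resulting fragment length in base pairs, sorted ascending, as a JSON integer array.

[5,5,6,7,7,8,8,9,9,9,9,9,10,10,11,11,11,11,11,13,14,20]

Per-enzyme occurrences:
  TgoVI TACACAA/5: at [23, 33, 77, 190, 198] ⇒ [28, 38, 82, 195, 203]
  MvoII TCAACGGT/0: at [49, 105, 159, 173] ⇒ [49, 105, 159, 173]
  AzqI CCAACCC/2: at [7, 15, 41, 60, 85, 94, 125, 182] ⇒ [9, 17, 43, 62, 87, 96, 127, 184]
  NpsIV TCTAAACT/2: at [114, 132, 141, 150] ⇒ [116, 134, 143, 152]

Pooled cuts: [9, 17, 28, 38, 43, 49, 62, 82, 87, 96, 105, 116, 127, 134, 143, 152, 159, 173, 184, 195, 203]

Fragment lengths:
  [0,9): 9 bp
  [9,17): 8 bp
  [17,28): 11 bp
  [28,38): 10 bp
  [38,43): 5 bp
  [43,49): 6 bp
  [49,62): 13 bp
  [62,82): 20 bp
  [82,87): 5 bp
  [87,96): 9 bp
  [96,105): 9 bp
  [105,116): 11 bp
  [116,127): 11 bp
  [127,134): 7 bp
  [134,143): 9 bp
  [143,152): 9 bp
  [152,159): 7 bp
  [159,173): 14 bp
  [173,184): 11 bp
  [184,195): 11 bp
  [195,203): 8 bp
  [203,213): 10 bp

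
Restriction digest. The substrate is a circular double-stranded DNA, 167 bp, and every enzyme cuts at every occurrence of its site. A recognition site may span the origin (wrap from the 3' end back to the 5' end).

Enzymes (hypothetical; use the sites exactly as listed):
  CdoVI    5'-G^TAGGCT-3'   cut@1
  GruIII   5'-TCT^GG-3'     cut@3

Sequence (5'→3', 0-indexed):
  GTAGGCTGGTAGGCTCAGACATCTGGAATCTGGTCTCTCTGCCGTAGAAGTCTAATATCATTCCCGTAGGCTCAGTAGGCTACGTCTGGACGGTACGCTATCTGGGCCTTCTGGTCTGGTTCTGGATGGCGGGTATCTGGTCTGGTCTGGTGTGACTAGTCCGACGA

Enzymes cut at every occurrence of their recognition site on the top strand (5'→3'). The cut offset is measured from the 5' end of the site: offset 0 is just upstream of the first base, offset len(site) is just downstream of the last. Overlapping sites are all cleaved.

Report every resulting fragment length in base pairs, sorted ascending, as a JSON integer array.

[5,5,5,6,7,8,9,9,12,15,15,16,20,35]

Site scan:
  CdoVI (GTAGGCT, off=1): starts [0, 8, 65, 74] → cuts [1, 9, 66, 75]
  GruIII (TCTGG, off=3): starts [21, 28, 84, 100, 109, 114, 120, 135, 140, 145] → cuts [24, 31, 87, 103, 112, 117, 123, 138, 143, 148]

All cut coordinates (distinct, sorted): [1, 9, 24, 31, 66, 75, 87, 103, 112, 117, 123, 138, 143, 148]

Fragment lengths:
  1→9: 8 bp
  9→24: 15 bp
  24→31: 7 bp
  31→66: 35 bp
  66→75: 9 bp
  75→87: 12 bp
  87→103: 16 bp
  103→112: 9 bp
  112→117: 5 bp
  117→123: 6 bp
  123→138: 15 bp
  138→143: 5 bp
  143→148: 5 bp
  148→1 (wrap): 167-148+1 = 20 bp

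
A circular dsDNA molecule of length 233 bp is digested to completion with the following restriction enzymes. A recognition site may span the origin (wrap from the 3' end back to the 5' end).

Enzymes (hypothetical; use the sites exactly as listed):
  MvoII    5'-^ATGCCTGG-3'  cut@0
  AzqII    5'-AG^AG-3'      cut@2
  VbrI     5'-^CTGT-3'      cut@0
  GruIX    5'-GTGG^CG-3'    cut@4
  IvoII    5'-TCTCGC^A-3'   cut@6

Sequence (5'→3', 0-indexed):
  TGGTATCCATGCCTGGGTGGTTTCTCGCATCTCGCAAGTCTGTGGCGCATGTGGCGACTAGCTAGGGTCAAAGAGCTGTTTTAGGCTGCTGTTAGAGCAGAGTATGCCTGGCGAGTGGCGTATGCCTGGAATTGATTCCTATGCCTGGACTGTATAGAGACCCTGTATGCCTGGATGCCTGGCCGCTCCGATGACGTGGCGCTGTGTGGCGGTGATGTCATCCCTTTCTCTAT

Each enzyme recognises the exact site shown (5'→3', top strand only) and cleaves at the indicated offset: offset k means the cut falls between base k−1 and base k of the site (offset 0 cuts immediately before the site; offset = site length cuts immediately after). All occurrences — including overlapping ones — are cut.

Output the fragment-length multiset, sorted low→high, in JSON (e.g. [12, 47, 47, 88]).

Site scan:
  MvoII (ATGCCTGG, off=0): starts [8, 103, 121, 140, 166, 174] → cuts [8, 103, 121, 140, 166, 174]
  AzqII (AGAG, off=2): starts [71, 93, 98, 155] → cuts [73, 95, 100, 157]
  VbrI (CTGT, off=0): starts [39, 75, 88, 149, 162, 201] → cuts [39, 75, 88, 149, 162, 201]
  GruIX (GTGGCG, off=4): starts [41, 50, 114, 195, 205] → cuts [45, 54, 118, 199, 209]
  IvoII (TCTCGCA, off=6): starts [22, 29] → cuts [28, 35]

All cut coordinates (distinct, sorted): [8, 28, 35, 39, 45, 54, 73, 75, 88, 95, 100, 103, 118, 121, 140, 149, 157, 162, 166, 174, 199, 201, 209]

Fragment lengths:
  8→28: 20 bp
  28→35: 7 bp
  35→39: 4 bp
  39→45: 6 bp
  45→54: 9 bp
  54→73: 19 bp
  73→75: 2 bp
  75→88: 13 bp
  88→95: 7 bp
  95→100: 5 bp
  100→103: 3 bp
  103→118: 15 bp
  118→121: 3 bp
  121→140: 19 bp
  140→149: 9 bp
  149→157: 8 bp
  157→162: 5 bp
  162→166: 4 bp
  166→174: 8 bp
  174→199: 25 bp
  199→201: 2 bp
  201→209: 8 bp
  209→8 (wrap): 233-209+8 = 32 bp

[2,2,3,3,4,4,5,5,6,7,7,8,8,8,9,9,13,15,19,19,20,25,32]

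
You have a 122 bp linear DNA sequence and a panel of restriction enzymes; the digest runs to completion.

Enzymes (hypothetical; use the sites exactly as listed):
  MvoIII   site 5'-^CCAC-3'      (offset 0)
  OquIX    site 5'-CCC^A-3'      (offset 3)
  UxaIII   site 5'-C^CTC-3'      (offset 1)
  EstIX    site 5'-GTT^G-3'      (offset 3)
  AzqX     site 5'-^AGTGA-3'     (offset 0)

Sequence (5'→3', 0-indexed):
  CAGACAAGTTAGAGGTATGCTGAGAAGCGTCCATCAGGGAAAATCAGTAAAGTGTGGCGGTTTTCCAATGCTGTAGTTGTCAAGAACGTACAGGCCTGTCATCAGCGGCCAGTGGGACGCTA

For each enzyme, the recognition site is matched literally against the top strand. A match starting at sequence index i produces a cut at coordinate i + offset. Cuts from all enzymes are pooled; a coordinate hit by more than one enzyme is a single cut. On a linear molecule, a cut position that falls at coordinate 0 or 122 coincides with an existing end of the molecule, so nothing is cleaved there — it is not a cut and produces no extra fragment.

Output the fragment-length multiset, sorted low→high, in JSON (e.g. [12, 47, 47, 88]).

Scan for sites:
  MvoIII (CCAC, off=0): no sites
  OquIX (CCCA, off=3): no sites
  UxaIII (CCTC, off=1): no sites
  EstIX (GTTG, off=3): starts [75] → cuts [78]
  AzqX (AGTGA, off=0): no sites

All cut coordinates (distinct, sorted): [78]

Fragment lengths:
  [0,78): 78 bp
  [78,122): 44 bp

[44,78]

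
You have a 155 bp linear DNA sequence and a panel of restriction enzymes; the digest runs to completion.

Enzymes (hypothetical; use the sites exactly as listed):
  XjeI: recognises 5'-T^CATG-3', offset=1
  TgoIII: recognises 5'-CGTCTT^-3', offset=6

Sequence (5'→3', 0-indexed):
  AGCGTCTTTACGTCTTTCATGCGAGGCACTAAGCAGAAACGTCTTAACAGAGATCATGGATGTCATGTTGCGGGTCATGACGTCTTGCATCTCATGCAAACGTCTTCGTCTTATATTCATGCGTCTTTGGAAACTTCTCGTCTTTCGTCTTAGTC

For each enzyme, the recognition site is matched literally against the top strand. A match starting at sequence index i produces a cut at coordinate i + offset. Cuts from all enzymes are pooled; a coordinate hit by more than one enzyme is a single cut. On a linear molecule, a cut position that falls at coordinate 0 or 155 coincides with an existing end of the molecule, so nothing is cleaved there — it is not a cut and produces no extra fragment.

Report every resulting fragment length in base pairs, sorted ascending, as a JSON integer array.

[1,4,5,6,6,7,8,8,9,9,10,11,12,14,17,28]

Scan for sites:
  XjeI TCATG/1: at [16, 53, 62, 74, 91, 116] ⇒ [17, 54, 63, 75, 92, 117]
  TgoIII CGTCTT/6: at [2, 10, 39, 80, 100, 106, 121, 138, 145] ⇒ [8, 16, 45, 86, 106, 112, 127, 144, 151]

All cut coordinates (distinct, sorted): [8, 16, 17, 45, 54, 63, 75, 86, 92, 106, 112, 117, 127, 144, 151]

Fragment lengths:
  [0,8): 8 bp
  [8,16): 8 bp
  [16,17): 1 bp
  [17,45): 28 bp
  [45,54): 9 bp
  [54,63): 9 bp
  [63,75): 12 bp
  [75,86): 11 bp
  [86,92): 6 bp
  [92,106): 14 bp
  [106,112): 6 bp
  [112,117): 5 bp
  [117,127): 10 bp
  [127,144): 17 bp
  [144,151): 7 bp
  [151,155): 4 bp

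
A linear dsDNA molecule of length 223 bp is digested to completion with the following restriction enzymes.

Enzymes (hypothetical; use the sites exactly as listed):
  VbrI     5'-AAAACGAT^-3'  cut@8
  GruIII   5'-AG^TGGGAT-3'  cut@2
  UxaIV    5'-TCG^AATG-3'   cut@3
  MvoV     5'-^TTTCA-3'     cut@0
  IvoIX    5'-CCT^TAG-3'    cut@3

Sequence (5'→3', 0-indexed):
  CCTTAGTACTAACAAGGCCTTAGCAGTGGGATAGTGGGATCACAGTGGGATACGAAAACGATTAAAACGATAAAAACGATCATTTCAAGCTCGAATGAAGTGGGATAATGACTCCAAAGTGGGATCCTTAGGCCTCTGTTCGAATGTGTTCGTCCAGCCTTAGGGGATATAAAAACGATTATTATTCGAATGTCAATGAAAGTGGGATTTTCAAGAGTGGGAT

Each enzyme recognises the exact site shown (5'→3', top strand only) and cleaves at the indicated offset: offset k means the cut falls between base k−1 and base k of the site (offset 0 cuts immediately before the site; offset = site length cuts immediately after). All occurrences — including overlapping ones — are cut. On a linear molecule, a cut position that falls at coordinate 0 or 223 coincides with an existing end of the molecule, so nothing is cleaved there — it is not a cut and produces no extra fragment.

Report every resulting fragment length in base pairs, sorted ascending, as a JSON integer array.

Per-enzyme occurrences:
  VbrI (AAAACGAT, off=8): starts [54, 63, 72, 171] → cuts [62, 71, 80, 179]
  GruIII (AGTGGGAT, off=2): starts [24, 32, 43, 98, 117, 200, 215] → cuts [26, 34, 45, 100, 119, 202, 217]
  UxaIV (TCGAATG, off=3): starts [90, 139, 185] → cuts [93, 142, 188]
  MvoV (TTTCA, off=0): starts [82, 208] → cuts [82, 208]
  IvoIX (CCTTAG, off=3): starts [0, 17, 125, 157] → cuts [3, 20, 128, 160]

Pooled cuts: [3, 20, 26, 34, 45, 62, 71, 80, 82, 93, 100, 119, 128, 142, 160, 179, 188, 202, 208, 217]

Fragment lengths:
  [0,3): 3 bp
  [3,20): 17 bp
  [20,26): 6 bp
  [26,34): 8 bp
  [34,45): 11 bp
  [45,62): 17 bp
  [62,71): 9 bp
  [71,80): 9 bp
  [80,82): 2 bp
  [82,93): 11 bp
  [93,100): 7 bp
  [100,119): 19 bp
  [119,128): 9 bp
  [128,142): 14 bp
  [142,160): 18 bp
  [160,179): 19 bp
  [179,188): 9 bp
  [188,202): 14 bp
  [202,208): 6 bp
  [208,217): 9 bp
  [217,223): 6 bp

[2,3,6,6,6,7,8,9,9,9,9,9,11,11,14,14,17,17,18,19,19]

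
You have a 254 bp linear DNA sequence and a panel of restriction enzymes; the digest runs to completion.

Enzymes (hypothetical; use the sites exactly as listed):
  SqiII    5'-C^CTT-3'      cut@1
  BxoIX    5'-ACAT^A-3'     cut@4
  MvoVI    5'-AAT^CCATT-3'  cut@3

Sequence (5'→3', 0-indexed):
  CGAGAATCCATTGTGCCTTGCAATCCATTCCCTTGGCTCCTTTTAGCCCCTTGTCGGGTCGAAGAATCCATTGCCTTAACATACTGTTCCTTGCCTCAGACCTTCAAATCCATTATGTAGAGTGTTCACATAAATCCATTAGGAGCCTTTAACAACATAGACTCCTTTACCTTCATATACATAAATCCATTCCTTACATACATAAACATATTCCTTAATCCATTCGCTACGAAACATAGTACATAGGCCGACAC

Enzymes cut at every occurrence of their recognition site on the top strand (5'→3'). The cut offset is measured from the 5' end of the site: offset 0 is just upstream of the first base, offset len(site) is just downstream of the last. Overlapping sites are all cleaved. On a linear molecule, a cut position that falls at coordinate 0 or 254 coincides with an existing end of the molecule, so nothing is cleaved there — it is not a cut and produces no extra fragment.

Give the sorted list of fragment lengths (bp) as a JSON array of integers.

[4,4,4,4,6,6,6,6,6,7,7,7,7,7,7,8,8,8,8,9,10,10,11,12,12,12,18,18,22]

Scan for sites:
  SqiII CCTT/1: at [15, 30, 38, 48, 73, 88, 100, 145, 163, 169, 191, 212] ⇒ [16, 31, 39, 49, 74, 89, 101, 146, 164, 170, 192, 213]
  BxoIX ACATA/4: at [78, 127, 154, 178, 195, 199, 205, 233, 240] ⇒ [82, 131, 158, 182, 199, 203, 209, 237, 244]
  MvoVI AATCCATT/3: at [4, 21, 64, 106, 132, 183, 216] ⇒ [7, 24, 67, 109, 135, 186, 219]

Pooled cuts: [7, 16, 24, 31, 39, 49, 67, 74, 82, 89, 101, 109, 131, 135, 146, 158, 164, 170, 182, 186, 192, 199, 203, 209, 213, 219, 237, 244]

Fragment lengths:
  [0,7): 7 bp
  [7,16): 9 bp
  [16,24): 8 bp
  [24,31): 7 bp
  [31,39): 8 bp
  [39,49): 10 bp
  [49,67): 18 bp
  [67,74): 7 bp
  [74,82): 8 bp
  [82,89): 7 bp
  [89,101): 12 bp
  [101,109): 8 bp
  [109,131): 22 bp
  [131,135): 4 bp
  [135,146): 11 bp
  [146,158): 12 bp
  [158,164): 6 bp
  [164,170): 6 bp
  [170,182): 12 bp
  [182,186): 4 bp
  [186,192): 6 bp
  [192,199): 7 bp
  [199,203): 4 bp
  [203,209): 6 bp
  [209,213): 4 bp
  [213,219): 6 bp
  [219,237): 18 bp
  [237,244): 7 bp
  [244,254): 10 bp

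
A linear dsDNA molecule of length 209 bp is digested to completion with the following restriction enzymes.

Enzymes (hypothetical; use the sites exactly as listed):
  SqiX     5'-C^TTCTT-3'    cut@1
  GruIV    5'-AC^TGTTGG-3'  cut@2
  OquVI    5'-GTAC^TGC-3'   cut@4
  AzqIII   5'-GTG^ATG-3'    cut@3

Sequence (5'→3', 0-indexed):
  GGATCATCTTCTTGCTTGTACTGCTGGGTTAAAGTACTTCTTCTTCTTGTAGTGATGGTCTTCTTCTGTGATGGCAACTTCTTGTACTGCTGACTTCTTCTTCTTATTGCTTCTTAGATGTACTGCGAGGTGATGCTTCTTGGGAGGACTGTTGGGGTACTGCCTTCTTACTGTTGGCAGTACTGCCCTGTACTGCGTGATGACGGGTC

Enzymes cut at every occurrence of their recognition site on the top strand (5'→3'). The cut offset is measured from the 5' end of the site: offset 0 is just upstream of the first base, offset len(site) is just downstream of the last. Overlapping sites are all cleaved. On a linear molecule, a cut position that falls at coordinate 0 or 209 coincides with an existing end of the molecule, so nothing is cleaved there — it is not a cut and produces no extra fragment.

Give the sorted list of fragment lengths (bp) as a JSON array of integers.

[3,3,3,3,4,4,6,6,7,7,8,8,9,9,10,10,10,10,11,11,12,13,13,13,16]

Scan for sites:
  SqiX CTTCTT/1: at [7, 36, 39, 42, 59, 77, 93, 96, 99, 109, 135, 163] ⇒ [8, 37, 40, 43, 60, 78, 94, 97, 100, 110, 136, 164]
  GruIV ACTGTTGG/2: at [147, 169] ⇒ [149, 171]
  OquVI GTACTGC/4: at [17, 83, 119, 156, 179, 189] ⇒ [21, 87, 123, 160, 183, 193]
  AzqIII GTGATG/3: at [51, 67, 129, 196] ⇒ [54, 70, 132, 199]

Pooled cuts: [8, 21, 37, 40, 43, 54, 60, 70, 78, 87, 94, 97, 100, 110, 123, 132, 136, 149, 160, 164, 171, 183, 193, 199]

Fragments:
  [0,8): 8 bp
  [8,21): 13 bp
  [21,37): 16 bp
  [37,40): 3 bp
  [40,43): 3 bp
  [43,54): 11 bp
  [54,60): 6 bp
  [60,70): 10 bp
  [70,78): 8 bp
  [78,87): 9 bp
  [87,94): 7 bp
  [94,97): 3 bp
  [97,100): 3 bp
  [100,110): 10 bp
  [110,123): 13 bp
  [123,132): 9 bp
  [132,136): 4 bp
  [136,149): 13 bp
  [149,160): 11 bp
  [160,164): 4 bp
  [164,171): 7 bp
  [171,183): 12 bp
  [183,193): 10 bp
  [193,199): 6 bp
  [199,209): 10 bp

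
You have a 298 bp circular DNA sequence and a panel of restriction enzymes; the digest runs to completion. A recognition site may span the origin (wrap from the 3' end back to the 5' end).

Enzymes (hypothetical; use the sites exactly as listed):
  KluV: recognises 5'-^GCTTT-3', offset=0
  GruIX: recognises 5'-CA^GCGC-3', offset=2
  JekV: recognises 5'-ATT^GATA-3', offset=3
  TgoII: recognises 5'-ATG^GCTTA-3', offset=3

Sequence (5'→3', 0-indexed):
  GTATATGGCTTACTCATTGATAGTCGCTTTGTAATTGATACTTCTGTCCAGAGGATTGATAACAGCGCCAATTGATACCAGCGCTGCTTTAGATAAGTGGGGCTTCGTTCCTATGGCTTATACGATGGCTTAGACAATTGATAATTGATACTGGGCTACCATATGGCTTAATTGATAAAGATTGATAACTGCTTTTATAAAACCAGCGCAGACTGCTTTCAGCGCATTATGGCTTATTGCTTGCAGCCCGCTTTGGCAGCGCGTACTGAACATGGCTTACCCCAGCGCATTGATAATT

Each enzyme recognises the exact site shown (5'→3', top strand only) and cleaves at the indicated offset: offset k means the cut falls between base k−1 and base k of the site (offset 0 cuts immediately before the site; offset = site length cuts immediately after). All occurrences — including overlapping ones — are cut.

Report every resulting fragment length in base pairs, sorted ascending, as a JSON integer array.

[5,7,7,7,7,7,7,7,8,9,9,9,10,10,10,11,11,12,12,14,15,16,18,19,21,30]

Site scan:
  KluV (GCTTT, off=0): starts [25, 85, 190, 214, 249] → cuts [25, 85, 190, 214, 249]
  GruIX (CAGCGC, off=2): starts [62, 78, 203, 219, 256, 282] → cuts [64, 80, 205, 221, 258, 284]
  JekV (ATTGATA, off=3): starts [15, 33, 54, 70, 136, 143, 170, 180, 288] → cuts [18, 36, 57, 73, 139, 146, 173, 183, 291]
  TgoII (ATGGCTTA, off=3): starts [4, 112, 124, 162, 228, 271] → cuts [7, 115, 127, 165, 231, 274]

Pooled cuts: [7, 18, 25, 36, 57, 64, 73, 80, 85, 115, 127, 139, 146, 165, 173, 183, 190, 205, 214, 221, 231, 249, 258, 274, 284, 291]

Fragments:
  7→18: 11 bp
  18→25: 7 bp
  25→36: 11 bp
  36→57: 21 bp
  57→64: 7 bp
  64→73: 9 bp
  73→80: 7 bp
  80→85: 5 bp
  85→115: 30 bp
  115→127: 12 bp
  127→139: 12 bp
  139→146: 7 bp
  146→165: 19 bp
  165→173: 8 bp
  173→183: 10 bp
  183→190: 7 bp
  190→205: 15 bp
  205→214: 9 bp
  214→221: 7 bp
  221→231: 10 bp
  231→249: 18 bp
  249→258: 9 bp
  258→274: 16 bp
  274→284: 10 bp
  284→291: 7 bp
  291→7 (wrap): 298-291+7 = 14 bp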